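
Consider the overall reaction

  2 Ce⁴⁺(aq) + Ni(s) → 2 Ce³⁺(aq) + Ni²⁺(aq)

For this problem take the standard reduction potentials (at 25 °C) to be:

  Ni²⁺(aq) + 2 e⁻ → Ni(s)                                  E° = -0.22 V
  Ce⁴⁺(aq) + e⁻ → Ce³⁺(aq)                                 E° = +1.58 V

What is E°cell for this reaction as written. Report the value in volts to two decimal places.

The Ce⁴⁺/Ce³⁺ couple has the higher reduction potential, so it is the cathode; Ni²⁺/Ni is oxidised at the anode.
E°cell = E°(cathode) − E°(anode) = (+1.58) − (-0.22) = +1.80 V.
Since E°cell > 0, the reaction is spontaneous under standard conditions.

+1.80 V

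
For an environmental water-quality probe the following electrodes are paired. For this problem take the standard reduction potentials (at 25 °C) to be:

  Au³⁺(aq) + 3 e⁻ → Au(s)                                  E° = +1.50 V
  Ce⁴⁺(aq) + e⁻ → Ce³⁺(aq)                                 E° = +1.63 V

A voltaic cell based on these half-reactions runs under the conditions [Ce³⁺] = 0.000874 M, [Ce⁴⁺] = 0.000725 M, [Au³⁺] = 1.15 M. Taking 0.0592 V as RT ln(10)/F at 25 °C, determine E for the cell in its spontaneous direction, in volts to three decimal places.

+0.124 V

Ce⁴⁺/Ce³⁺ is the cathode (higher E°), Au³⁺/Au the anode: E°cell = +1.63 − (+1.50) = +0.13 V, n = 3.
Overall: 3 Ce⁴⁺(aq) + Au(s) → 3 Ce³⁺(aq) + Au³⁺(aq)
Q = [Ce³⁺]^3·[Au³⁺] / ([Ce⁴⁺]^3); log Q = 0.304.
E = E° − (0.0592/n) log Q = +0.13 − (0.0592/3)(0.304) = +0.124 V.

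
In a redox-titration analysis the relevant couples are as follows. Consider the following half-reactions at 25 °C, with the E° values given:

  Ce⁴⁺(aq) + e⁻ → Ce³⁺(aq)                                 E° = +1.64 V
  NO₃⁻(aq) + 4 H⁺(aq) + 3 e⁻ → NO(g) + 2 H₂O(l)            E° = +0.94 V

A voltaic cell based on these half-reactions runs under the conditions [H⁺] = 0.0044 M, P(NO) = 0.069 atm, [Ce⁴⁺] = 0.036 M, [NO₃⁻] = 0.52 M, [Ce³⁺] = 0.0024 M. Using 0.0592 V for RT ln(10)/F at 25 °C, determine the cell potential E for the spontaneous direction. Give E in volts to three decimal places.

+0.938 V

Ce⁴⁺/Ce³⁺ is the cathode (higher E°), NO₃⁻/NO the anode: E°cell = +1.64 − (+0.94) = +0.70 V, n = 3.
Overall: 3 Ce⁴⁺(aq) + NO(g) + 2 H₂O(l) → 3 Ce³⁺(aq) + NO₃⁻(aq) + 4 H⁺(aq)
Q = [Ce³⁺]^3·[NO₃⁻]·[H⁺]^4 / ([Ce⁴⁺]^3·P(NO)); log Q = -12.077.
E = E° − (0.0592/n) log Q = +0.70 − (0.0592/3)(-12.077) = +0.938 V.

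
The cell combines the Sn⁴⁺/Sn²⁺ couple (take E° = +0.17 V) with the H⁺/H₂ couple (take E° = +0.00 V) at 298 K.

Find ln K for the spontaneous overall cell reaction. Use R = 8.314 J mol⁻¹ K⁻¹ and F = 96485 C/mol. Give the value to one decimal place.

13.2

Cathode: Sn⁴⁺/Sn²⁺; anode: H⁺/H₂. E°cell = (+0.17) − (+0.00) = +0.17 V, with n = 2.
ΔG° = −nFE° = −RT ln K, so ln K = nFE°/(RT) = (2)(96485)(+0.17) / ((8.314)(298)) = 13.241.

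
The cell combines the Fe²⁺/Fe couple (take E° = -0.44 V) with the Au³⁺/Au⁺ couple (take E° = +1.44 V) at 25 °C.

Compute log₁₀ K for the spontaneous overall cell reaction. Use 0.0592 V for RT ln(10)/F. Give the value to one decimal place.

63.5

Cathode: Au³⁺/Au⁺; anode: Fe²⁺/Fe. E°cell = +1.88 V, n = 2.
log K = nE°cell / 0.0592 = (2)(+1.88) / 0.0592 = 63.5.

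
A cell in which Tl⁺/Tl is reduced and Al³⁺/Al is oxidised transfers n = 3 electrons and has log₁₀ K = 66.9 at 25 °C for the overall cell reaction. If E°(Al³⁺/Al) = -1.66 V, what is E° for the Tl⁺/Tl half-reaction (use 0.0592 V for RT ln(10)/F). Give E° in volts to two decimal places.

E°cell = (0.0592/n)·log K = (0.0592/3)(66.9) = +1.320 V.
Since Tl⁺/Tl is the cathode and Al³⁺/Al the anode, E°cell = E°(Tl⁺/Tl) − E°(Al³⁺/Al).
So E°(Tl⁺/Tl) = E°cell + E°(Al³⁺/Al) = +1.320 + (-1.66) = -0.34 V.

-0.34 V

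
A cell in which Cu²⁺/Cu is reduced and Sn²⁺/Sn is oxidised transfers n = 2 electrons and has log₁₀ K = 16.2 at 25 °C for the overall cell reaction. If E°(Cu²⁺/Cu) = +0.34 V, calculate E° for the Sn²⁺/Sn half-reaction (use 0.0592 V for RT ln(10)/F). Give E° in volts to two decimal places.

E°cell = (0.0592/n)·log K = (0.0592/2)(16.2) = +0.480 V.
Since Cu²⁺/Cu is the cathode and Sn²⁺/Sn the anode, E°cell = E°(Cu²⁺/Cu) − E°(Sn²⁺/Sn).
So E°(Sn²⁺/Sn) = E°(Cu²⁺/Cu) − E°cell = (+0.34) − (+0.480) = -0.14 V.

-0.14 V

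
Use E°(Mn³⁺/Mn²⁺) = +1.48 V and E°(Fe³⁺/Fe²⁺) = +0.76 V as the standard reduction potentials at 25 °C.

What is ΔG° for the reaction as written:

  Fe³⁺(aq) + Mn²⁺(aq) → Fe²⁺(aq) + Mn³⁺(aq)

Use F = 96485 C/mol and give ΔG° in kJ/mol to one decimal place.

+69.5 kJ/mol

As written, Fe³⁺/Fe²⁺ is reduced (cathode) and Mn³⁺/Mn²⁺ is oxidised (anode), so E°cell = (+0.76) − (+1.48) = -0.72 V.
Balancing electrons gives n = 1.
ΔG° = −nFE° = −(1)(96485)(-0.72) = 69,469 J = +69.5 kJ/mol.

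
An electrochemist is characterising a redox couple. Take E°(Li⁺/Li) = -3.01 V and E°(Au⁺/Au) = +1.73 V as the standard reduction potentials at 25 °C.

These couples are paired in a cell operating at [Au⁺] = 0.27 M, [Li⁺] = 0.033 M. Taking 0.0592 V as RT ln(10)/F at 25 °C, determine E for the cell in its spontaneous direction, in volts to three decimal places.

+4.794 V

Au⁺/Au is the cathode (higher E°), Li⁺/Li the anode: E°cell = +1.73 − (-3.01) = +4.74 V, n = 1.
Overall: Au⁺(aq) + Li(s) → Au(s) + Li⁺(aq)
Q = [Li⁺] / ([Au⁺]); log Q = -0.913.
E = E° − (0.0592/n) log Q = +4.74 − (0.0592/1)(-0.913) = +4.794 V.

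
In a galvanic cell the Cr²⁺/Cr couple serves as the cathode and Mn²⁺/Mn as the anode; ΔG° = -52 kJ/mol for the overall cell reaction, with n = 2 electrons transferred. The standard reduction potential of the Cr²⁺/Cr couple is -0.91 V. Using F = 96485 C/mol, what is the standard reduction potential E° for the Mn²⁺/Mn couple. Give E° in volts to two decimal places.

E°cell = −ΔG°/(nF) = −(-52×10³)/((2)(96485)) = +0.269 V.
Since Cr²⁺/Cr is the cathode and Mn²⁺/Mn the anode, E°cell = E°(Cr²⁺/Cr) − E°(Mn²⁺/Mn).
So E°(Mn²⁺/Mn) = E°(Cr²⁺/Cr) − E°cell = (-0.91) − (+0.269) = -1.18 V.

-1.18 V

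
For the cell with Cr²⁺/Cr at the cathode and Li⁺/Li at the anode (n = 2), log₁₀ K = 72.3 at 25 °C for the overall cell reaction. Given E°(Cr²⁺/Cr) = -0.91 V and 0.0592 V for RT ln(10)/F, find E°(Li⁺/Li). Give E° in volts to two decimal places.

-3.05 V

E°cell = (0.0592/n)·log K = (0.0592/2)(72.3) = +2.140 V.
Since Cr²⁺/Cr is the cathode and Li⁺/Li the anode, E°cell = E°(Cr²⁺/Cr) − E°(Li⁺/Li).
So E°(Li⁺/Li) = E°(Cr²⁺/Cr) − E°cell = (-0.91) − (+2.140) = -3.05 V.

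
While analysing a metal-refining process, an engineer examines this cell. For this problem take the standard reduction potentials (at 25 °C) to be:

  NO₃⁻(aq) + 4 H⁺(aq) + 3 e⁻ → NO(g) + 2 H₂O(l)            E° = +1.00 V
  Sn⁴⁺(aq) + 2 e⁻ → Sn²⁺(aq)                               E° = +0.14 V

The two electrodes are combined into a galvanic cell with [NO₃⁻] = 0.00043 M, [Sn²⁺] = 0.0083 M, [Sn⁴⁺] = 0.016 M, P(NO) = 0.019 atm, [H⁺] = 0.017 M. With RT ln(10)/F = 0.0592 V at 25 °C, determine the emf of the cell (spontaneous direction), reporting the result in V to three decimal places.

+0.679 V

NO₃⁻/NO is the cathode (higher E°), Sn⁴⁺/Sn²⁺ the anode: E°cell = +1.00 − (+0.14) = +0.86 V, n = 6.
Overall: 2 NO₃⁻(aq) + 8 H⁺(aq) + 3 Sn²⁺(aq) → 2 NO(g) + 4 H₂O(l) + 3 Sn⁴⁺(aq)
Q = P(NO)^2·[Sn⁴⁺]^3 / ([NO₃⁻]^2·[H⁺]^8·[Sn²⁺]^3); log Q = 18.302.
E = E° − (0.0592/n) log Q = +0.86 − (0.0592/6)(18.302) = +0.679 V.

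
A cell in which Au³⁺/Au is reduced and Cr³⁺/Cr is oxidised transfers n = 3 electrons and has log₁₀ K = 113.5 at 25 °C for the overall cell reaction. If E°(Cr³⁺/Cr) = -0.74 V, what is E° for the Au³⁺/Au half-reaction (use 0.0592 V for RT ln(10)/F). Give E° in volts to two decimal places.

+1.50 V

E°cell = (0.0592/n)·log K = (0.0592/3)(113.5) = +2.240 V.
Since Au³⁺/Au is the cathode and Cr³⁺/Cr the anode, E°cell = E°(Au³⁺/Au) − E°(Cr³⁺/Cr).
So E°(Au³⁺/Au) = E°cell + E°(Cr³⁺/Cr) = +2.240 + (-0.74) = +1.50 V.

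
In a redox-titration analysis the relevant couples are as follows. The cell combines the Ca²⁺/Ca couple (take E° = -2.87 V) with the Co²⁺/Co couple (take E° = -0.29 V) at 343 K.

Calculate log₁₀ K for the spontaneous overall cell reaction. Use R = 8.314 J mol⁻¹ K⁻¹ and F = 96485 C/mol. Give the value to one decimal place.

75.8

Cathode: Co²⁺/Co; anode: Ca²⁺/Ca. E°cell = (-0.29) − (-2.87) = +2.58 V, with n = 2.
ΔG° = −nFE° = −RT ln K, so ln K = nFE°/(RT) = (2)(96485)(+2.58) / ((8.314)(343)) = 174.584.
log₁₀ K = 174.584 / ln 10 = 75.8.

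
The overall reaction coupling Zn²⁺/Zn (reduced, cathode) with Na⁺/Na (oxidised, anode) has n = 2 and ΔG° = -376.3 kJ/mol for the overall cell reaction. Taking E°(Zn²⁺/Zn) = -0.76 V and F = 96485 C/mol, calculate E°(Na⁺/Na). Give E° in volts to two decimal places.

-2.71 V

E°cell = −ΔG°/(nF) = −(-376.3×10³)/((2)(96485)) = +1.950 V.
Since Zn²⁺/Zn is the cathode and Na⁺/Na the anode, E°cell = E°(Zn²⁺/Zn) − E°(Na⁺/Na).
So E°(Na⁺/Na) = E°(Zn²⁺/Zn) − E°cell = (-0.76) − (+1.950) = -2.71 V.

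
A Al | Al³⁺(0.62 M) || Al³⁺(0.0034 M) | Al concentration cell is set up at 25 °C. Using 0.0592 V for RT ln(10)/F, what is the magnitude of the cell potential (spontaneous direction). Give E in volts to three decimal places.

+0.045 V

For a concentration cell E°cell = 0. The 0.62 M side is the cathode (reduction is favoured where [Al³⁺] is higher).
With n = 3, E = −(0.0592/3) log([Al³⁺]ₐₙ/[Al³⁺]꜀ₐₜ) = −(0.0592/3) log(0.0034/0.62) = −(0.0592/3)(-2.261) = +0.045 V.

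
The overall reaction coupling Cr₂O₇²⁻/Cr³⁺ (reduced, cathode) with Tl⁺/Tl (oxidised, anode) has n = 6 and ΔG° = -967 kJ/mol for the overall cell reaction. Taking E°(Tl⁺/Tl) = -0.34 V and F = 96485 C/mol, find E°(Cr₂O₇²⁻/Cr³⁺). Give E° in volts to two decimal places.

+1.33 V

E°cell = −ΔG°/(nF) = −(-967×10³)/((6)(96485)) = +1.670 V.
Since Cr₂O₇²⁻/Cr³⁺ is the cathode and Tl⁺/Tl the anode, E°cell = E°(Cr₂O₇²⁻/Cr³⁺) − E°(Tl⁺/Tl).
So E°(Cr₂O₇²⁻/Cr³⁺) = E°cell + E°(Tl⁺/Tl) = +1.670 + (-0.34) = +1.33 V.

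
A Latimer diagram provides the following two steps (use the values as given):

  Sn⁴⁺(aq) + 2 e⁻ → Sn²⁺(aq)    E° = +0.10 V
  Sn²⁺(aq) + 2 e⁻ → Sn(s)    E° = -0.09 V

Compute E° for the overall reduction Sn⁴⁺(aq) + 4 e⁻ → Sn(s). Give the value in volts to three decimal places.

Standard free energies of sequential steps add: ΔG°₃ = ΔG°₁ + ΔG°₂, so n₃E°₃ = n₁E°₁ + n₂E°₂.
E°₃ = (2×+0.10 + 2×-0.09) / 4 = (+0.020) / 4 = +0.005 V.

+0.005 V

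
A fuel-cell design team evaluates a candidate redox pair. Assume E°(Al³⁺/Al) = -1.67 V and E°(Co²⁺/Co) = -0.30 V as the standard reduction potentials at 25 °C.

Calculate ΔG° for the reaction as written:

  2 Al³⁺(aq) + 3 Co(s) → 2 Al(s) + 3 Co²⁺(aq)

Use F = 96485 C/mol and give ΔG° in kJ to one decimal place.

As written, Al³⁺/Al is reduced (cathode) and Co²⁺/Co is oxidised (anode), so E°cell = (-1.67) − (-0.30) = -1.37 V.
Balancing electrons gives n = 6.
ΔG° = −nFE° = −(6)(96485)(-1.37) = 793,107 J = +793.1 kJ.

+793.1 kJ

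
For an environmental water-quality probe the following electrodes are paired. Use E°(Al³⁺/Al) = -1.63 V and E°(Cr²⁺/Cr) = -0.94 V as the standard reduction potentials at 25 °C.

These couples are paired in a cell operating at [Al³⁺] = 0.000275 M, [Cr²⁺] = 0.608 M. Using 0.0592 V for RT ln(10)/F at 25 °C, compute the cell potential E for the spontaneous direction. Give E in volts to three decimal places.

Cr²⁺/Cr is the cathode (higher E°), Al³⁺/Al the anode: E°cell = -0.94 − (-1.63) = +0.69 V, n = 6.
Overall: 3 Cr²⁺(aq) + 2 Al(s) → 3 Cr(s) + 2 Al³⁺(aq)
Q = [Al³⁺]^2 / ([Cr²⁺]^3); log Q = -6.473.
E = E° − (0.0592/n) log Q = +0.69 − (0.0592/6)(-6.473) = +0.754 V.

+0.754 V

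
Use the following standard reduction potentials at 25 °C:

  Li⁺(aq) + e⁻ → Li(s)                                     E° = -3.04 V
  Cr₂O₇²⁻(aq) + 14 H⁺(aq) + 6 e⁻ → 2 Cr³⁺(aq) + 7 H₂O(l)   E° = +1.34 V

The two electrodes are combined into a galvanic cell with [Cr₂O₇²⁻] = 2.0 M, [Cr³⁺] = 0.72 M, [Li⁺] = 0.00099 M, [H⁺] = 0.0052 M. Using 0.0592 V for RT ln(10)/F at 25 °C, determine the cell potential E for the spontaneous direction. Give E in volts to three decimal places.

+4.248 V

Cr₂O₇²⁻/Cr³⁺ is the cathode (higher E°), Li⁺/Li the anode: E°cell = +1.34 − (-3.04) = +4.38 V, n = 6.
Overall: Cr₂O₇²⁻(aq) + 14 H⁺(aq) + 6 Li(s) → 2 Cr³⁺(aq) + 7 H₂O(l) + 6 Li⁺(aq)
Q = [Cr³⁺]^2·[Li⁺]^6 / ([Cr₂O₇²⁻]·[H⁺]^14); log Q = 13.363.
E = E° − (0.0592/n) log Q = +4.38 − (0.0592/6)(13.363) = +4.248 V.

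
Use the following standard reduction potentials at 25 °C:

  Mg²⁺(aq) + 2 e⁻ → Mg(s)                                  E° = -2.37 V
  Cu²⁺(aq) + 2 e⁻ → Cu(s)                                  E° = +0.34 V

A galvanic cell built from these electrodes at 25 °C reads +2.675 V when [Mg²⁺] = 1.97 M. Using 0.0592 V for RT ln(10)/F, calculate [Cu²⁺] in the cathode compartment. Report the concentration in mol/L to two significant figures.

Cu²⁺/Cu is the cathode, Mg²⁺/Mg the anode: E°cell = +2.71 V, n = 2.
Overall reaction: Cu²⁺(aq) + Mg(s) → Cu(s) + Mg²⁺(aq); Q = [Mg²⁺]^1/[Cu²⁺]^1.
From E = E° − (0.0592/n) log Q: log Q = (E° − E)·n/0.0592 = (+2.71 − (+2.675))·2/0.0592 = 1.1824.
So 1·log[Cu²⁺] = 1·log(1.97) − log Q = 0.2945 − (1.1824) = -0.8879; [Cu²⁺] = 10^(-0.8879) ≈ 0.13 M.

0.13 M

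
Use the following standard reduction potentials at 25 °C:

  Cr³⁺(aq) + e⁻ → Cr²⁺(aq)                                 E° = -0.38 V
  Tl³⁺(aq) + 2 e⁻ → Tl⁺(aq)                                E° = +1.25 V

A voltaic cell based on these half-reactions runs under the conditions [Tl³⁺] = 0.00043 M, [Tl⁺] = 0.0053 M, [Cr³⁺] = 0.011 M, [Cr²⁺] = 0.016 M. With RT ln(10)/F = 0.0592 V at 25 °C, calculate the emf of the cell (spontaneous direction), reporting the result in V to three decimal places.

Tl³⁺/Tl⁺ is the cathode (higher E°), Cr³⁺/Cr²⁺ the anode: E°cell = +1.25 − (-0.38) = +1.63 V, n = 2.
Overall: Tl³⁺(aq) + 2 Cr²⁺(aq) → Tl⁺(aq) + 2 Cr³⁺(aq)
Q = [Tl⁺]·[Cr³⁺]^2 / ([Tl³⁺]·[Cr²⁺]^2); log Q = 0.765.
E = E° − (0.0592/n) log Q = +1.63 − (0.0592/2)(0.765) = +1.607 V.

+1.607 V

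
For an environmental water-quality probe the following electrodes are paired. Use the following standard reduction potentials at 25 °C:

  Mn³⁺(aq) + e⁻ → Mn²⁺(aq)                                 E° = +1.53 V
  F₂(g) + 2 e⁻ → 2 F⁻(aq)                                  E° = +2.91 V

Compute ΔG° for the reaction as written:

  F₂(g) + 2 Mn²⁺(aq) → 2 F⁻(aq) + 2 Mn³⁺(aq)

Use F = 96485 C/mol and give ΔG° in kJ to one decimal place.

As written, F₂/F⁻ is reduced (cathode) and Mn³⁺/Mn²⁺ is oxidised (anode), so E°cell = (+2.91) − (+1.53) = +1.38 V.
Balancing electrons gives n = 2.
ΔG° = −nFE° = −(2)(96485)(+1.38) = -266,299 J = -266.3 kJ.

-266.3 kJ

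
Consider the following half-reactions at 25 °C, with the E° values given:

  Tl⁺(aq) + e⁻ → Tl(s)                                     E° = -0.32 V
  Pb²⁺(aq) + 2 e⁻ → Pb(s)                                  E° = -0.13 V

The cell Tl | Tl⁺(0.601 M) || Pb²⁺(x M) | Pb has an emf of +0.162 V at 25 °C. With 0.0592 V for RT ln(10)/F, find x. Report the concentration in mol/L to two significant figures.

Pb²⁺/Pb is the cathode, Tl⁺/Tl the anode: E°cell = +0.19 V, n = 2.
Overall reaction: Pb²⁺(aq) + 2 Tl(s) → Pb(s) + 2 Tl⁺(aq); Q = [Tl⁺]^2/[Pb²⁺]^1.
From E = E° − (0.0592/n) log Q: log Q = (E° − E)·n/0.0592 = (+0.19 − (+0.162))·2/0.0592 = 0.9459.
So 1·log[Pb²⁺] = 2·log(0.601) − log Q = -0.4423 − (0.9459) = -1.3882; [Pb²⁺] = 10^(-1.3882) ≈ 0.041 M.

0.041 M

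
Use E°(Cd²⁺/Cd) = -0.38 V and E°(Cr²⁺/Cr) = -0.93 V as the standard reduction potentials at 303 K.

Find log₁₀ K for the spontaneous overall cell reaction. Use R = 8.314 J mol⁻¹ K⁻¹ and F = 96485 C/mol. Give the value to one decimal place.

18.3

Cathode: Cd²⁺/Cd; anode: Cr²⁺/Cr. E°cell = (-0.38) − (-0.93) = +0.55 V, with n = 2.
ΔG° = −nFE° = −RT ln K, so ln K = nFE°/(RT) = (2)(96485)(+0.55) / ((8.314)(303)) = 42.131.
log₁₀ K = 42.131 / ln 10 = 18.3.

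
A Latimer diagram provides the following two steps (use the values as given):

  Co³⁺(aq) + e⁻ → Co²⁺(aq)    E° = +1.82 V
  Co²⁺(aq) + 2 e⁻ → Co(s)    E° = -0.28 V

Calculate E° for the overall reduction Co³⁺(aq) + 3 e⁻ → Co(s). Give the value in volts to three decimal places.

+0.420 V

Since ΔG° = −nFE° is additive over sequential reductions, n₃E°₃ = n₁E°₁ + n₂E°₂.
E°₃ = (1×+1.82 + 2×-0.28) / 3 = (+1.260) / 3 = +0.420 V.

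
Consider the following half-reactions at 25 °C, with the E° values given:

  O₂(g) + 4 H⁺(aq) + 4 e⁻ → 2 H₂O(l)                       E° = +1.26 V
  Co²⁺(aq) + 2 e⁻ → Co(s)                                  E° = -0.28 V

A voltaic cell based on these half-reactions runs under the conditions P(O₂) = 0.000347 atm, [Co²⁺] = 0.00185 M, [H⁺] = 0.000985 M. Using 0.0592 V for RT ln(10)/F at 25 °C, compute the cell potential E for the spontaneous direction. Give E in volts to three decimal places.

O₂/H₂O is the cathode (higher E°), Co²⁺/Co the anode: E°cell = +1.26 − (-0.28) = +1.54 V, n = 4.
Overall: O₂(g) + 4 H⁺(aq) + 2 Co(s) → 2 H₂O(l) + 2 Co²⁺(aq)
Q = [Co²⁺]^2 / (P(O₂)·[H⁺]^4); log Q = 10.020.
E = E° − (0.0592/n) log Q = +1.54 − (0.0592/4)(10.020) = +1.392 V.

+1.392 V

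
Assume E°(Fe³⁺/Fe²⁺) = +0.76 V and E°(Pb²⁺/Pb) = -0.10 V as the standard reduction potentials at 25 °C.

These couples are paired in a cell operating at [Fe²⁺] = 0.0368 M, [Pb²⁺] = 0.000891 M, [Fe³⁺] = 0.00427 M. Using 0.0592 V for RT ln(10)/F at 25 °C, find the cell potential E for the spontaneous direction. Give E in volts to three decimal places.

+0.895 V

Fe³⁺/Fe²⁺ is the cathode (higher E°), Pb²⁺/Pb the anode: E°cell = +0.76 − (-0.10) = +0.86 V, n = 2.
Overall: 2 Fe³⁺(aq) + Pb(s) → 2 Fe²⁺(aq) + Pb²⁺(aq)
Q = [Fe²⁺]^2·[Pb²⁺] / ([Fe³⁺]^2); log Q = -1.179.
E = E° − (0.0592/n) log Q = +0.86 − (0.0592/2)(-1.179) = +0.895 V.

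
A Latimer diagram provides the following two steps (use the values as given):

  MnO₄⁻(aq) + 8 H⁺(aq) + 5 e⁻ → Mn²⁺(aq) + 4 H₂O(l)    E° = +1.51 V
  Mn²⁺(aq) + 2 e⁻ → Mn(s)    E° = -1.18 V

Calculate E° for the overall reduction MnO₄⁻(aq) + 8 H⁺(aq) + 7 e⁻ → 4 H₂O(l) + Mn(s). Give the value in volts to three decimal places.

Since ΔG° = −nFE° is additive over sequential reductions, n₃E°₃ = n₁E°₁ + n₂E°₂.
E°₃ = (5×+1.51 + 2×-1.18) / 7 = (+5.190) / 7 = +0.741 V.

+0.741 V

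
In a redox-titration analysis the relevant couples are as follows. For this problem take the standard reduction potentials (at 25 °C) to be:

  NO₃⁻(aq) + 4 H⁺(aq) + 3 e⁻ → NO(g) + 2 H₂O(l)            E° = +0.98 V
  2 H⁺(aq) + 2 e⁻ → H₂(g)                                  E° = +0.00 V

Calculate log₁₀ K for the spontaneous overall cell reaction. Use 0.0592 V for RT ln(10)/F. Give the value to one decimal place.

Cathode: NO₃⁻/NO; anode: H⁺/H₂. E°cell = +0.98 V, n = 6.
log K = nE°cell / 0.0592 = (6)(+0.98) / 0.0592 = 99.3.

99.3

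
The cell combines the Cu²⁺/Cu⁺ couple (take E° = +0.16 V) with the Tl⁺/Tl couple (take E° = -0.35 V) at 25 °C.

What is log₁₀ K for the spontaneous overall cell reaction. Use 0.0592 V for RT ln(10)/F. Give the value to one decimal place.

8.6

Cathode: Cu²⁺/Cu⁺; anode: Tl⁺/Tl. E°cell = +0.51 V, n = 1.
log K = nE°cell / 0.0592 = (1)(+0.51) / 0.0592 = 8.6.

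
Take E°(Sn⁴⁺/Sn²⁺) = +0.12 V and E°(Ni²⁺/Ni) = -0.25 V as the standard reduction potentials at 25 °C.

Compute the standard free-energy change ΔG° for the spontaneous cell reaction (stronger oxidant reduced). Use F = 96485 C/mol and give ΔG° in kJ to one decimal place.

-71.4 kJ

Sn⁴⁺/Sn²⁺ (E° = +0.12 V) is the cathode; Ni²⁺/Ni (E° = -0.25 V) is the anode, so E°cell = +0.37 V.
Balancing electrons gives n = 2 (lcm of 2 and 2).
ΔG° = −nFE° = −(2)(96485)(+0.37) = -71,399 J = -71.4 kJ.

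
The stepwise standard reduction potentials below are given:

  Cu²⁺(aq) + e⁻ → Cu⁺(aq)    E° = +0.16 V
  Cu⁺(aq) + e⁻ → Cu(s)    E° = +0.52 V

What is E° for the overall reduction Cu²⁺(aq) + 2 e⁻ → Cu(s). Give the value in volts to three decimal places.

+0.340 V

Standard free energies of sequential steps add: ΔG°₃ = ΔG°₁ + ΔG°₂, so n₃E°₃ = n₁E°₁ + n₂E°₂.
E°₃ = (1×+0.16 + 1×+0.52) / 2 = (+0.680) / 2 = +0.340 V.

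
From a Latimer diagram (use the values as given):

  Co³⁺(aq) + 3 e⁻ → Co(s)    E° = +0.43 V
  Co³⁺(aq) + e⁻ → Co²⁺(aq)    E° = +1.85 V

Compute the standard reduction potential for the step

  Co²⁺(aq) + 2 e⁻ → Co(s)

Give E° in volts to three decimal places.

-0.280 V

Sequential free energies add, so n₃E°₃ = n₁E°₁ + n₂E°₂.
With n₃ = 3, and the known step contributing 1×(+1.85) V, the unknown satisfies 2·E° = 3×(+0.43) − 1×(+1.85) = -0.560.
E° = -0.560 / 2 = -0.280 V.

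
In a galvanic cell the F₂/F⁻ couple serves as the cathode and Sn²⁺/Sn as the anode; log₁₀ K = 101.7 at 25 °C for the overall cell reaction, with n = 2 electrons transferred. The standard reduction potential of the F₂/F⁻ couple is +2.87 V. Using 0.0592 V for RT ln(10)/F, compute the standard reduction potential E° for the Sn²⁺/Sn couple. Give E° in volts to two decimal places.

-0.14 V

E°cell = (0.0592/n)·log K = (0.0592/2)(101.7) = +3.010 V.
Since F₂/F⁻ is the cathode and Sn²⁺/Sn the anode, E°cell = E°(F₂/F⁻) − E°(Sn²⁺/Sn).
So E°(Sn²⁺/Sn) = E°(F₂/F⁻) − E°cell = (+2.87) − (+3.010) = -0.14 V.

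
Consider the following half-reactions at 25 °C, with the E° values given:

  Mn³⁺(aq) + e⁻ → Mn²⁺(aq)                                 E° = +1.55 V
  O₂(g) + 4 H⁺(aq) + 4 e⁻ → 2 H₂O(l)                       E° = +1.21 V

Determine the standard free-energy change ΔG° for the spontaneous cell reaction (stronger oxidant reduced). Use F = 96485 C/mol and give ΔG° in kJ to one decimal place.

-131.2 kJ

Mn³⁺/Mn²⁺ (E° = +1.55 V) is the cathode; O₂/H₂O (E° = +1.21 V) is the anode, so E°cell = +0.34 V.
Balancing electrons gives n = 4 (lcm of 1 and 4).
ΔG° = −nFE° = −(4)(96485)(+0.34) = -131,220 J = -131.2 kJ.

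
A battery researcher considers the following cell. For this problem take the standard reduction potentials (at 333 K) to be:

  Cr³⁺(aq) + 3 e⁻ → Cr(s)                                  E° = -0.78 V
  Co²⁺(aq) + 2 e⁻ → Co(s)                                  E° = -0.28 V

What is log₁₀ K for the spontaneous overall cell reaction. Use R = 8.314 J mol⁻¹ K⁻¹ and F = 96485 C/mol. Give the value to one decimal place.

Cathode: Co²⁺/Co; anode: Cr³⁺/Cr. E°cell = (-0.28) − (-0.78) = +0.50 V, with n = 6.
ΔG° = −nFE° = −RT ln K, so ln K = nFE°/(RT) = (6)(96485)(+0.50) / ((8.314)(333)) = 104.551.
log₁₀ K = 104.551 / ln 10 = 45.4.

45.4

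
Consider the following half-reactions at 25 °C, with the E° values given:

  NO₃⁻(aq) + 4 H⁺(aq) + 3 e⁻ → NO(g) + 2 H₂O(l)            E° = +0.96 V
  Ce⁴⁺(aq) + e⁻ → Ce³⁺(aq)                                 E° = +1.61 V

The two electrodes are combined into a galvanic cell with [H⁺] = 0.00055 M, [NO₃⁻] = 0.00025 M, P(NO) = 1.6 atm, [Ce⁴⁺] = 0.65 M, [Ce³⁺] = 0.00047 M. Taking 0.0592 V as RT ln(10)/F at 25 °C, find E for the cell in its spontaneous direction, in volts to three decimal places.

+1.168 V

Ce⁴⁺/Ce³⁺ is the cathode (higher E°), NO₃⁻/NO the anode: E°cell = +1.61 − (+0.96) = +0.65 V, n = 3.
Overall: 3 Ce⁴⁺(aq) + NO(g) + 2 H₂O(l) → 3 Ce³⁺(aq) + NO₃⁻(aq) + 4 H⁺(aq)
Q = [Ce³⁺]^3·[NO₃⁻]·[H⁺]^4 / ([Ce⁴⁺]^3·P(NO)); log Q = -26.267.
E = E° − (0.0592/n) log Q = +0.65 − (0.0592/3)(-26.267) = +1.168 V.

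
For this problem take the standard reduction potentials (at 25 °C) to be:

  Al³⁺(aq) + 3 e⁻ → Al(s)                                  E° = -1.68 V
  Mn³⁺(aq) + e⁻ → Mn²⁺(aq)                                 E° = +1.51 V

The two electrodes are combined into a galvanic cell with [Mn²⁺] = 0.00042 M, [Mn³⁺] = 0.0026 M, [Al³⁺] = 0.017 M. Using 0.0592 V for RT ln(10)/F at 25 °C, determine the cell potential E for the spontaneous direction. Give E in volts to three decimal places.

Mn³⁺/Mn²⁺ is the cathode (higher E°), Al³⁺/Al the anode: E°cell = +1.51 − (-1.68) = +3.19 V, n = 3.
Overall: 3 Mn³⁺(aq) + Al(s) → 3 Mn²⁺(aq) + Al³⁺(aq)
Q = [Mn²⁺]^3·[Al³⁺] / ([Mn³⁺]^3); log Q = -4.145.
E = E° − (0.0592/n) log Q = +3.19 − (0.0592/3)(-4.145) = +3.272 V.

+3.272 V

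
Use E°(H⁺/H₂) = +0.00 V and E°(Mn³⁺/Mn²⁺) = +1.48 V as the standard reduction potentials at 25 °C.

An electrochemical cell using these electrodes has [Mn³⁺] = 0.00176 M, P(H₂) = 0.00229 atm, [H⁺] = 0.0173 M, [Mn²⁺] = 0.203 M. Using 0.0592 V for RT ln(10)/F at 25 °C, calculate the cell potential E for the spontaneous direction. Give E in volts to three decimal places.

Mn³⁺/Mn²⁺ is the cathode (higher E°), H⁺/H₂ the anode: E°cell = +1.48 − (+0.00) = +1.48 V, n = 2.
Overall: 2 Mn³⁺(aq) + H₂(g) → 2 Mn²⁺(aq) + 2 H⁺(aq)
Q = [Mn²⁺]^2·[H⁺]^2 / ([Mn³⁺]^2·P(H₂)); log Q = 3.240.
E = E° − (0.0592/n) log Q = +1.48 − (0.0592/2)(3.240) = +1.384 V.

+1.384 V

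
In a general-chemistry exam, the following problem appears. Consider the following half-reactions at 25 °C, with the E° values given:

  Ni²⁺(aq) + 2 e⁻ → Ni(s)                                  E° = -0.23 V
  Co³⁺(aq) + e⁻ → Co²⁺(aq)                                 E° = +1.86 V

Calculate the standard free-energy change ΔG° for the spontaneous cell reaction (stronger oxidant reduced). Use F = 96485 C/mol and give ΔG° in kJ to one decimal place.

-403.3 kJ

Co³⁺/Co²⁺ (E° = +1.86 V) is the cathode; Ni²⁺/Ni (E° = -0.23 V) is the anode, so E°cell = +2.09 V.
Balancing electrons gives n = 2 (lcm of 1 and 2).
ΔG° = −nFE° = −(2)(96485)(+2.09) = -403,307 J = -403.3 kJ.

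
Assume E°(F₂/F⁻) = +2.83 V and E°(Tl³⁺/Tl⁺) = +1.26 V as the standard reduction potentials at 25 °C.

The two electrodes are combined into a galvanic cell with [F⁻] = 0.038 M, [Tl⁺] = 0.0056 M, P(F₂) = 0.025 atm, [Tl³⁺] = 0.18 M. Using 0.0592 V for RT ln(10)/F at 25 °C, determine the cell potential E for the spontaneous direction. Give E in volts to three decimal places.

F₂/F⁻ is the cathode (higher E°), Tl³⁺/Tl⁺ the anode: E°cell = +2.83 − (+1.26) = +1.57 V, n = 2.
Overall: F₂(g) + Tl⁺(aq) → 2 F⁻(aq) + Tl³⁺(aq)
Q = [F⁻]^2·[Tl³⁺] / (P(F₂)·[Tl⁺]); log Q = 0.269.
E = E° − (0.0592/n) log Q = +1.57 − (0.0592/2)(0.269) = +1.562 V.

+1.562 V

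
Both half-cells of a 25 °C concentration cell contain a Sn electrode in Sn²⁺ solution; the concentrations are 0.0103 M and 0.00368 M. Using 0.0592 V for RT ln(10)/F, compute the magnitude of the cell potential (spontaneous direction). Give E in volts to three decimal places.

+0.013 V

For a concentration cell E°cell = 0. The 0.0103 M side is the cathode (reduction is favoured where [Sn²⁺] is higher).
With n = 2, E = −(0.0592/2) log([Sn²⁺]ₐₙ/[Sn²⁺]꜀ₐₜ) = −(0.0592/2) log(0.00368/0.0103) = −(0.0592/2)(-0.447) = +0.013 V.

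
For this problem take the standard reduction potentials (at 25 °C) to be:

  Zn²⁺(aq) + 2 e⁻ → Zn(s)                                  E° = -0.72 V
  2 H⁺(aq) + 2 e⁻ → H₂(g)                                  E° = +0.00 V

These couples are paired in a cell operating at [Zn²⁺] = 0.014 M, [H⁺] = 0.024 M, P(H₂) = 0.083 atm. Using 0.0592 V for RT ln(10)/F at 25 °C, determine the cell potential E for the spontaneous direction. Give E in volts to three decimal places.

+0.711 V

H⁺/H₂ is the cathode (higher E°), Zn²⁺/Zn the anode: E°cell = +0.00 − (-0.72) = +0.72 V, n = 2.
Overall: 2 H⁺(aq) + Zn(s) → H₂(g) + Zn²⁺(aq)
Q = P(H₂)·[Zn²⁺] / ([H⁺]^2); log Q = 0.305.
E = E° − (0.0592/n) log Q = +0.72 − (0.0592/2)(0.305) = +0.711 V.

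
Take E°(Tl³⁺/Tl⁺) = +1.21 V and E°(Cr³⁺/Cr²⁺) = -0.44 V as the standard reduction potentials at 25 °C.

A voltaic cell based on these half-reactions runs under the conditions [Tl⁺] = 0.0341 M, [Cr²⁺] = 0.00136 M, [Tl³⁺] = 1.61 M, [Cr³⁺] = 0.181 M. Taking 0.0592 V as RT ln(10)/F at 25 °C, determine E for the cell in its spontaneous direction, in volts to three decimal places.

+1.574 V

Tl³⁺/Tl⁺ is the cathode (higher E°), Cr³⁺/Cr²⁺ the anode: E°cell = +1.21 − (-0.44) = +1.65 V, n = 2.
Overall: Tl³⁺(aq) + 2 Cr²⁺(aq) → Tl⁺(aq) + 2 Cr³⁺(aq)
Q = [Tl⁺]·[Cr³⁺]^2 / ([Tl³⁺]·[Cr²⁺]^2); log Q = 2.574.
E = E° − (0.0592/n) log Q = +1.65 − (0.0592/2)(2.574) = +1.574 V.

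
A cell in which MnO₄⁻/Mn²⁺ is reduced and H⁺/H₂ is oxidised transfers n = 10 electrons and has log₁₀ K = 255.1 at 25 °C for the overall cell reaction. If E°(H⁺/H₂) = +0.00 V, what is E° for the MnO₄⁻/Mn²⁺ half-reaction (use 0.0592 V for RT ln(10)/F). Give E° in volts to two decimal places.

E°cell = (0.0592/n)·log K = (0.0592/10)(255.1) = +1.510 V.
Since MnO₄⁻/Mn²⁺ is the cathode and H⁺/H₂ the anode, E°cell = E°(MnO₄⁻/Mn²⁺) − E°(H⁺/H₂).
So E°(MnO₄⁻/Mn²⁺) = E°cell + E°(H⁺/H₂) = +1.510 + (+0.00) = +1.51 V.

+1.51 V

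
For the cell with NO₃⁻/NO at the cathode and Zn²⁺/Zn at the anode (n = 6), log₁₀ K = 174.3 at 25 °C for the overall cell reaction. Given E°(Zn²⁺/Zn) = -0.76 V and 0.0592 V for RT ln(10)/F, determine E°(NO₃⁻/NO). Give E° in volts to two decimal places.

+0.96 V

E°cell = (0.0592/n)·log K = (0.0592/6)(174.3) = +1.720 V.
Since NO₃⁻/NO is the cathode and Zn²⁺/Zn the anode, E°cell = E°(NO₃⁻/NO) − E°(Zn²⁺/Zn).
So E°(NO₃⁻/NO) = E°cell + E°(Zn²⁺/Zn) = +1.720 + (-0.76) = +0.96 V.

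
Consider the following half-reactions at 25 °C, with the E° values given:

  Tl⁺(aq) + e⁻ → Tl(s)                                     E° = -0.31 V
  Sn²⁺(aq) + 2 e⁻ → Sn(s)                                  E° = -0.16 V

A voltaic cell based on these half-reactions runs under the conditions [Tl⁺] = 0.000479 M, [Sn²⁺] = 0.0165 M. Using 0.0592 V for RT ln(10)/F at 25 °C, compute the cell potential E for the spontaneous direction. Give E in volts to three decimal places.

+0.294 V

Sn²⁺/Sn is the cathode (higher E°), Tl⁺/Tl the anode: E°cell = -0.16 − (-0.31) = +0.15 V, n = 2.
Overall: Sn²⁺(aq) + 2 Tl(s) → Sn(s) + 2 Tl⁺(aq)
Q = [Tl⁺]^2 / ([Sn²⁺]); log Q = -4.857.
E = E° − (0.0592/n) log Q = +0.15 − (0.0592/2)(-4.857) = +0.294 V.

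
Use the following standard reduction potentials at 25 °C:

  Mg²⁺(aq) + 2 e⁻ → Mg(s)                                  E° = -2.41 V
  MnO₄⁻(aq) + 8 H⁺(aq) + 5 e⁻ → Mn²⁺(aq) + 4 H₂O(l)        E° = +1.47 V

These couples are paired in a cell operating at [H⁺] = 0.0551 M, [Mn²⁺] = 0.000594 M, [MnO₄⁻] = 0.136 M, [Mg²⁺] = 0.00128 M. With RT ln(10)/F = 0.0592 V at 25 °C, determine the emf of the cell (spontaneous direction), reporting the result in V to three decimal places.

+3.874 V

MnO₄⁻/Mn²⁺ is the cathode (higher E°), Mg²⁺/Mg the anode: E°cell = +1.47 − (-2.41) = +3.88 V, n = 10.
Overall: 2 MnO₄⁻(aq) + 16 H⁺(aq) + 5 Mg(s) → 2 Mn²⁺(aq) + 8 H₂O(l) + 5 Mg²⁺(aq)
Q = [Mn²⁺]^2·[Mg²⁺]^5 / ([MnO₄⁻]^2·[H⁺]^16); log Q = 0.958.
E = E° − (0.0592/n) log Q = +3.88 − (0.0592/10)(0.958) = +3.874 V.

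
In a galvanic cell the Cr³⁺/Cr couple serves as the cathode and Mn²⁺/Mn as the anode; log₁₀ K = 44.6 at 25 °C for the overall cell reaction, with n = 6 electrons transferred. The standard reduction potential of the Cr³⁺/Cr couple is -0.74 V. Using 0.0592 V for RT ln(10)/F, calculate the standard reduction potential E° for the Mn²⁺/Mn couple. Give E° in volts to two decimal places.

-1.18 V

E°cell = (0.0592/n)·log K = (0.0592/6)(44.6) = +0.440 V.
Since Cr³⁺/Cr is the cathode and Mn²⁺/Mn the anode, E°cell = E°(Cr³⁺/Cr) − E°(Mn²⁺/Mn).
So E°(Mn²⁺/Mn) = E°(Cr³⁺/Cr) − E°cell = (-0.74) − (+0.440) = -1.18 V.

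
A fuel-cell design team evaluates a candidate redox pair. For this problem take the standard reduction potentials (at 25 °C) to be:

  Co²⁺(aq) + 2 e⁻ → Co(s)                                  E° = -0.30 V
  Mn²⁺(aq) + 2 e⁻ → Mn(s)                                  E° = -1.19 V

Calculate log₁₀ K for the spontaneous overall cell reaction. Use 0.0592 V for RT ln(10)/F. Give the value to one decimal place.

Cathode: Co²⁺/Co; anode: Mn²⁺/Mn. E°cell = +0.89 V, n = 2.
log K = nE°cell / 0.0592 = (2)(+0.89) / 0.0592 = 30.1.

30.1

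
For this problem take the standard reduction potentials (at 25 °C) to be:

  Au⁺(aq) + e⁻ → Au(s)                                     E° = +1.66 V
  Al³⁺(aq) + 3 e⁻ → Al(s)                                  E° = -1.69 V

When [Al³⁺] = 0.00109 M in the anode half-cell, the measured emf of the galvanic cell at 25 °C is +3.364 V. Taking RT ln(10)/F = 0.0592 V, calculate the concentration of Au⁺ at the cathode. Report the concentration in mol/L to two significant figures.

0.18 M

Au⁺/Au is the cathode, Al³⁺/Al the anode: E°cell = +3.35 V, n = 3.
Overall reaction: 3 Au⁺(aq) + Al(s) → 3 Au(s) + Al³⁺(aq); Q = [Al³⁺]^1/[Au⁺]^3.
From E = E° − (0.0592/n) log Q: log Q = (E° − E)·n/0.0592 = (+3.35 − (+3.364))·3/0.0592 = -0.7095.
So 3·log[Au⁺] = 1·log(0.00109) − log Q = -2.9626 − (-0.7095) = -2.2531; log[Au⁺] = -2.2531 / 3 = -0.7510; [Au⁺] = 10^(-0.7510) ≈ 0.18 M.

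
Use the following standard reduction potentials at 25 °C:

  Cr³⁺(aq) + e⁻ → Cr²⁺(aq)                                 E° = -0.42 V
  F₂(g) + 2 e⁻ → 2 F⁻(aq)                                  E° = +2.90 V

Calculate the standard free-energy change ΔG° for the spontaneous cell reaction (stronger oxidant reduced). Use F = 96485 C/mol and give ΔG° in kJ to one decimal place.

-640.7 kJ

F₂/F⁻ (E° = +2.90 V) is the cathode; Cr³⁺/Cr²⁺ (E° = -0.42 V) is the anode, so E°cell = +3.32 V.
Balancing electrons gives n = 2 (lcm of 2 and 1).
ΔG° = −nFE° = −(2)(96485)(+3.32) = -640,660 J = -640.7 kJ.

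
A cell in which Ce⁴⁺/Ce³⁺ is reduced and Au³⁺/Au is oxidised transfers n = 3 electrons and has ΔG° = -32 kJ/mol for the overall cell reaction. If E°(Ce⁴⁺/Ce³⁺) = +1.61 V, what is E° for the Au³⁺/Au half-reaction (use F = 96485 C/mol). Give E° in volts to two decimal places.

+1.50 V

E°cell = −ΔG°/(nF) = −(-32×10³)/((3)(96485)) = +0.111 V.
Since Ce⁴⁺/Ce³⁺ is the cathode and Au³⁺/Au the anode, E°cell = E°(Ce⁴⁺/Ce³⁺) − E°(Au³⁺/Au).
So E°(Au³⁺/Au) = E°(Ce⁴⁺/Ce³⁺) − E°cell = (+1.61) − (+0.111) = +1.50 V.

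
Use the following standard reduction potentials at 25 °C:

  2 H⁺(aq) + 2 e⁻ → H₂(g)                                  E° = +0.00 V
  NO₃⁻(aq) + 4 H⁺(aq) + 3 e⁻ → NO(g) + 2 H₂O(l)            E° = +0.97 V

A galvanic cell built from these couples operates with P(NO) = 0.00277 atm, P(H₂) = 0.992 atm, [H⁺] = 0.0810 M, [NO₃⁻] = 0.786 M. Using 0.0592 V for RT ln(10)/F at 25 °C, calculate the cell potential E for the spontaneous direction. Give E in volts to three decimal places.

+0.997 V

NO₃⁻/NO is the cathode (higher E°), H⁺/H₂ the anode: E°cell = +0.97 − (+0.00) = +0.97 V, n = 6.
Overall: 2 NO₃⁻(aq) + 2 H⁺(aq) + 3 H₂(g) → 2 NO(g) + 4 H₂O(l)
Q = P(NO)^2 / ([NO₃⁻]^2·[H⁺]^2·P(H₂)^3); log Q = -2.712.
E = E° − (0.0592/n) log Q = +0.97 − (0.0592/6)(-2.712) = +0.997 V.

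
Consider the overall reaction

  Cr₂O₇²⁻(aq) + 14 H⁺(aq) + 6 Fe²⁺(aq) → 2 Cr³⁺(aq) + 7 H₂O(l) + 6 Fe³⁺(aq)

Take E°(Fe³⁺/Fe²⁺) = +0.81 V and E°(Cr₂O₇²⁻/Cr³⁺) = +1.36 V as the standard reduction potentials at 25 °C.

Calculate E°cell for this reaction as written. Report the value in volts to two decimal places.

The Cr₂O₇²⁻/Cr³⁺ couple has the higher reduction potential, so it is the cathode; Fe³⁺/Fe²⁺ is oxidised at the anode.
E°cell = E°(cathode) − E°(anode) = (+1.36) − (+0.81) = +0.55 V.

+0.55 V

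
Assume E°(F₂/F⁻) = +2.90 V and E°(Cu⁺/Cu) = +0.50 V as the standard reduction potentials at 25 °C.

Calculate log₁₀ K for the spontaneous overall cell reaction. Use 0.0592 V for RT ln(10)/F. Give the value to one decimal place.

81.1

Cathode: F₂/F⁻; anode: Cu⁺/Cu. E°cell = +2.40 V, n = 2.
log K = nE°cell / 0.0592 = (2)(+2.40) / 0.0592 = 81.1.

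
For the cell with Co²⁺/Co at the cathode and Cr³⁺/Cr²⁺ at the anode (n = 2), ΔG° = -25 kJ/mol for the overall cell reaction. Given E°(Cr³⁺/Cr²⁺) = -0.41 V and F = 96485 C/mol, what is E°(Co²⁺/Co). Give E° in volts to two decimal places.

-0.28 V

E°cell = −ΔG°/(nF) = −(-25×10³)/((2)(96485)) = +0.130 V.
Since Co²⁺/Co is the cathode and Cr³⁺/Cr²⁺ the anode, E°cell = E°(Co²⁺/Co) − E°(Cr³⁺/Cr²⁺).
So E°(Co²⁺/Co) = E°cell + E°(Cr³⁺/Cr²⁺) = +0.130 + (-0.41) = -0.28 V.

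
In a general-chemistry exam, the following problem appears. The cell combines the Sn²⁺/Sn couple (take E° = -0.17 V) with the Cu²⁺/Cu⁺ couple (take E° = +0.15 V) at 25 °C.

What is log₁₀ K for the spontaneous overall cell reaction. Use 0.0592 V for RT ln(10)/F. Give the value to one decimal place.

10.8

Cathode: Cu²⁺/Cu⁺; anode: Sn²⁺/Sn. E°cell = +0.32 V, n = 2.
log K = nE°cell / 0.0592 = (2)(+0.32) / 0.0592 = 10.8.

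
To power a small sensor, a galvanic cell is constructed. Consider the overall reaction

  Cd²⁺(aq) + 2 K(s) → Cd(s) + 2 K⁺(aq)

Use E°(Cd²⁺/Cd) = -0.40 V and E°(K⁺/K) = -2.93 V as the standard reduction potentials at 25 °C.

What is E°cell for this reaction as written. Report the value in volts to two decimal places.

+2.53 V

The Cd²⁺/Cd couple has the higher reduction potential, so it is the cathode; K⁺/K is oxidised at the anode.
E°cell = E°(cathode) − E°(anode) = (-0.40) − (-2.93) = +2.53 V.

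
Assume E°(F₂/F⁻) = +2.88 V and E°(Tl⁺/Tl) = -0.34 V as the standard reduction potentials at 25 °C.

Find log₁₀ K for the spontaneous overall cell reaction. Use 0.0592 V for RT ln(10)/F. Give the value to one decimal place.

Cathode: F₂/F⁻; anode: Tl⁺/Tl. E°cell = +3.22 V, n = 2.
log K = nE°cell / 0.0592 = (2)(+3.22) / 0.0592 = 108.8.

108.8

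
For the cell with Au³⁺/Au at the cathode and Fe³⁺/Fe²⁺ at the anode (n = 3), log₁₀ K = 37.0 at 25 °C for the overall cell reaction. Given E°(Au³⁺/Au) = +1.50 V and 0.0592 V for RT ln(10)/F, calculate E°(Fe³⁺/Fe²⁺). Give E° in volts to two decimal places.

E°cell = (0.0592/n)·log K = (0.0592/3)(37.0) = +0.730 V.
Since Au³⁺/Au is the cathode and Fe³⁺/Fe²⁺ the anode, E°cell = E°(Au³⁺/Au) − E°(Fe³⁺/Fe²⁺).
So E°(Fe³⁺/Fe²⁺) = E°(Au³⁺/Au) − E°cell = (+1.50) − (+0.730) = +0.77 V.

+0.77 V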